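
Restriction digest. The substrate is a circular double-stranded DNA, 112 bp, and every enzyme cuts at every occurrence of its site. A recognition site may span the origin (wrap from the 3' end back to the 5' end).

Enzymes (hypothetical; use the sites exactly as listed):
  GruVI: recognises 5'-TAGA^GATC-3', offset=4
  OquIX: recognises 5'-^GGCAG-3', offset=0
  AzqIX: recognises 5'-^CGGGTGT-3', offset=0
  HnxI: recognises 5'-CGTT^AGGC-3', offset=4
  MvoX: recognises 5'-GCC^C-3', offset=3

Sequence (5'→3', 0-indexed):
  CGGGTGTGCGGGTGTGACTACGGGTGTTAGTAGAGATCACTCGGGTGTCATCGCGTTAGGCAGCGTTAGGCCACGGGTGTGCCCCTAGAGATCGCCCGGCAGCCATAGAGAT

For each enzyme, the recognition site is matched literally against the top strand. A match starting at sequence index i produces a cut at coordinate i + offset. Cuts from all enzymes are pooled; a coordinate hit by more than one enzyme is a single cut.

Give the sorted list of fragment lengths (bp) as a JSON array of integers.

Scan for sites:
  GruVI TAGAGATC/4: at [30, 85, 105] ⇒ [34, 89, 109]
  OquIX GGCAG/0: at [58, 97] ⇒ [58, 97]
  AzqIX CGGGTGT/0: at [0, 8, 20, 41, 73] ⇒ [0, 8, 20, 41, 73]
  HnxI CGTTAGGC/4: at [53, 63] ⇒ [57, 67]
  MvoX GCCC/3: at [80, 93] ⇒ [83, 96]

Pooled cuts: [0, 8, 20, 34, 41, 57, 58, 67, 73, 83, 89, 96, 97, 109]

Fragments:
  0→8: 8 bp
  8→20: 12 bp
  20→34: 14 bp
  34→41: 7 bp
  41→57: 16 bp
  57→58: 1 bp
  58→67: 9 bp
  67→73: 6 bp
  73→83: 10 bp
  83→89: 6 bp
  89→96: 7 bp
  96→97: 1 bp
  97→109: 12 bp
  109→0 (wrap): 112-109+0 = 3 bp

[1,1,3,6,6,7,7,8,9,10,12,12,14,16]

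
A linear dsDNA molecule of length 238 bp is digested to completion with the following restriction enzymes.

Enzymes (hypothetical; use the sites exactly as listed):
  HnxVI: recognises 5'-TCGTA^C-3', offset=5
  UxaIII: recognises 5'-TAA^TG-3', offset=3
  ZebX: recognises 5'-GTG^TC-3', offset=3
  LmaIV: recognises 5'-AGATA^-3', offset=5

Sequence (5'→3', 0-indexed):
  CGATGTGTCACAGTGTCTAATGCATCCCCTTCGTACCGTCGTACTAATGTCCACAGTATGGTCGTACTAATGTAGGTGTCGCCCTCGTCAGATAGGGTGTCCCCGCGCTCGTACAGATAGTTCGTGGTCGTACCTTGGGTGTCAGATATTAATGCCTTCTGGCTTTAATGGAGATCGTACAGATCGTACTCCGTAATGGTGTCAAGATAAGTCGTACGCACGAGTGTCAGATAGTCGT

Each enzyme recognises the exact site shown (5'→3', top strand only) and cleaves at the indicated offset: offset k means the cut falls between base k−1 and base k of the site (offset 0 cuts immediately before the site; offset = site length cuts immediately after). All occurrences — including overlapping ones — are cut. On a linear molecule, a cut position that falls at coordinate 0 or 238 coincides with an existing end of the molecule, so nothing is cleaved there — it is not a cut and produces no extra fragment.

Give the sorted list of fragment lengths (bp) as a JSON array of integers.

[4,4,4,5,5,5,5,6,7,7,7,7,8,8,8,8,8,9,9,10,11,13,14,15,16,16,19]

Site scan:
  HnxVI (TCGTAC, off=5): starts [30, 38, 61, 108, 127, 174, 183, 211] → cuts [35, 43, 66, 113, 132, 179, 188, 216]
  UxaIII (TAATG, off=3): starts [17, 44, 67, 149, 165, 193] → cuts [20, 47, 70, 152, 168, 196]
  ZebX (GTGTC, off=3): starts [4, 12, 75, 96, 138, 198, 223] → cuts [7, 15, 78, 99, 141, 201, 226]
  LmaIV (AGATA, off=5): starts [89, 114, 143, 204, 228] → cuts [94, 119, 148, 209, 233]

Pooled cuts: [7, 15, 20, 35, 43, 47, 66, 70, 78, 94, 99, 113, 119, 132, 141, 148, 152, 168, 179, 188, 196, 201, 209, 216, 226, 233]

Fragment lengths:
  [0,7): 7 bp
  [7,15): 8 bp
  [15,20): 5 bp
  [20,35): 15 bp
  [35,43): 8 bp
  [43,47): 4 bp
  [47,66): 19 bp
  [66,70): 4 bp
  [70,78): 8 bp
  [78,94): 16 bp
  [94,99): 5 bp
  [99,113): 14 bp
  [113,119): 6 bp
  [119,132): 13 bp
  [132,141): 9 bp
  [141,148): 7 bp
  [148,152): 4 bp
  [152,168): 16 bp
  [168,179): 11 bp
  [179,188): 9 bp
  [188,196): 8 bp
  [196,201): 5 bp
  [201,209): 8 bp
  [209,216): 7 bp
  [216,226): 10 bp
  [226,233): 7 bp
  [233,238): 5 bp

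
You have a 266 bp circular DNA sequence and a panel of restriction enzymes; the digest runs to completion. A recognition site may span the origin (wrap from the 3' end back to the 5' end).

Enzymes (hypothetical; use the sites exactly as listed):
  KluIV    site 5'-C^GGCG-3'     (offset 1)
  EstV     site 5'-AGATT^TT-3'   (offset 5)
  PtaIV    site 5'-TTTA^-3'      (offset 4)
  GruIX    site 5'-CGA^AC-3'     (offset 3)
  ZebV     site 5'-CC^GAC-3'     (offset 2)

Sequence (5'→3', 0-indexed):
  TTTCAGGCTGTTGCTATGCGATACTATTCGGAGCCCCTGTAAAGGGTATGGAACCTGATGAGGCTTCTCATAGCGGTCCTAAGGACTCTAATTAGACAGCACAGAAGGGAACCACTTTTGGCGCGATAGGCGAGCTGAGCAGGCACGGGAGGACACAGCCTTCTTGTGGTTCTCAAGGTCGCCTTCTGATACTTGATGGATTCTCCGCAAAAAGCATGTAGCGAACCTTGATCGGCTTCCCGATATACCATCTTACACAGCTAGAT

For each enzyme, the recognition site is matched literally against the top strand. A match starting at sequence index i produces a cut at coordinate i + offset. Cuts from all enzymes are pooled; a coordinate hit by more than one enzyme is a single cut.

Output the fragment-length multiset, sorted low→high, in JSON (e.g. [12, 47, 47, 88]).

[43,223]

Site scan:
  KluIV (CGGCG, off=1): no sites
  EstV (AGATTTT, off=5): starts [262] → cuts [1]
  PtaIV (TTTA, off=4): no sites
  GruIX (CGAAC, off=3): starts [221] → cuts [224]
  ZebV (CCGAC, off=2): no sites

All cut coordinates (distinct, sorted): [1, 224]

Fragment lengths:
  1→224: 223 bp
  224→1 (wrap): 266-224+1 = 43 bp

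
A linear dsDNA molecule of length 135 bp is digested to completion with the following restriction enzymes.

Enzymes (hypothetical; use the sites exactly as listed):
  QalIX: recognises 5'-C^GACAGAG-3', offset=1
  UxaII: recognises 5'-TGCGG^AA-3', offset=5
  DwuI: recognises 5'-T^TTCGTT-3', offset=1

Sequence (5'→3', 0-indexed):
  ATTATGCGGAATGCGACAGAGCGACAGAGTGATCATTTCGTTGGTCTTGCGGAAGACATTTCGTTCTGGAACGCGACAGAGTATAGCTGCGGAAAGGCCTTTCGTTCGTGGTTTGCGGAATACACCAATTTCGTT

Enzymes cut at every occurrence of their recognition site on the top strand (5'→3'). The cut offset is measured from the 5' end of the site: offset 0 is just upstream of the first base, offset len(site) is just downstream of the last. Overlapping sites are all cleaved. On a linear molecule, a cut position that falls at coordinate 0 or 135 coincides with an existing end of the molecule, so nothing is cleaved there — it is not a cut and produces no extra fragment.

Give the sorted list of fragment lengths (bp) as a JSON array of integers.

Per-enzyme occurrences:
  QalIX CGACAGAG/1: at [13, 21, 73] ⇒ [14, 22, 74]
  UxaII TGCGGAA/5: at [4, 47, 87, 113] ⇒ [9, 52, 92, 118]
  DwuI TTTCGTT/1: at [35, 58, 99, 128] ⇒ [36, 59, 100, 129]

Pooled cuts: [9, 14, 22, 36, 52, 59, 74, 92, 100, 118, 129]

Fragment lengths:
  [0,9): 9 bp
  [9,14): 5 bp
  [14,22): 8 bp
  [22,36): 14 bp
  [36,52): 16 bp
  [52,59): 7 bp
  [59,74): 15 bp
  [74,92): 18 bp
  [92,100): 8 bp
  [100,118): 18 bp
  [118,129): 11 bp
  [129,135): 6 bp

[5,6,7,8,8,9,11,14,15,16,18,18]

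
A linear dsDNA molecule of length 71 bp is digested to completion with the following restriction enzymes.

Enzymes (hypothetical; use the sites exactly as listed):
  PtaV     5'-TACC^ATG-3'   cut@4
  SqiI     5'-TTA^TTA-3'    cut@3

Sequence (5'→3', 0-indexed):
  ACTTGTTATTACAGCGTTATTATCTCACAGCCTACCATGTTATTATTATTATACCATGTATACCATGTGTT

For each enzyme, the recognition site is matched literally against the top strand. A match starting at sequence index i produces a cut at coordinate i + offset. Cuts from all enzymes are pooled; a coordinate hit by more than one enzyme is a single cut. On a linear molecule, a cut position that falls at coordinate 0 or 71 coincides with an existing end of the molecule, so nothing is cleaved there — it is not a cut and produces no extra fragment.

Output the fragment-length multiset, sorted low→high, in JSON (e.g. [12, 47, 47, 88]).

Site scan:
  PtaV (TACCATG, off=4): starts [32, 51, 60] → cuts [36, 55, 64]
  SqiI (TTATTA, off=3): starts [5, 16, 39, 42, 45] → cuts [8, 19, 42, 45, 48]

Pooled cuts: [8, 19, 36, 42, 45, 48, 55, 64]

Fragments:
  [0,8): 8 bp
  [8,19): 11 bp
  [19,36): 17 bp
  [36,42): 6 bp
  [42,45): 3 bp
  [45,48): 3 bp
  [48,55): 7 bp
  [55,64): 9 bp
  [64,71): 7 bp

[3,3,6,7,7,8,9,11,17]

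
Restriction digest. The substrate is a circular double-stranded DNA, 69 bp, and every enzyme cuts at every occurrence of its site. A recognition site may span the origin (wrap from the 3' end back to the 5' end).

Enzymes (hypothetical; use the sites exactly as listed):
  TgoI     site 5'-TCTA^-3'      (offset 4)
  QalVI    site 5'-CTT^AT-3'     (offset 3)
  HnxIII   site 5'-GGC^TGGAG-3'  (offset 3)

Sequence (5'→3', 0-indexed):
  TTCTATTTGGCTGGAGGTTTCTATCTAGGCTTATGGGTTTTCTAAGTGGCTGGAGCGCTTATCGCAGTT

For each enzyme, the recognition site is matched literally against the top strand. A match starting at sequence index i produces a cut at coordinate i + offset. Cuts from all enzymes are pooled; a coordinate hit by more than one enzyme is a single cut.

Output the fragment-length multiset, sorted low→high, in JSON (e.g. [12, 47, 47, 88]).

[4,5,6,6,10,12,12,14]

Per-enzyme occurrences:
  TgoI TCTA/4: at [1, 19, 23, 40] ⇒ [5, 23, 27, 44]
  QalVI CTTAT/3: at [29, 57] ⇒ [32, 60]
  HnxIII GGCTGGAG/3: at [8, 47] ⇒ [11, 50]

All cut coordinates (distinct, sorted): [5, 11, 23, 27, 32, 44, 50, 60]

Fragment lengths:
  5→11: 6 bp
  11→23: 12 bp
  23→27: 4 bp
  27→32: 5 bp
  32→44: 12 bp
  44→50: 6 bp
  50→60: 10 bp
  60→5 (wrap): 69-60+5 = 14 bp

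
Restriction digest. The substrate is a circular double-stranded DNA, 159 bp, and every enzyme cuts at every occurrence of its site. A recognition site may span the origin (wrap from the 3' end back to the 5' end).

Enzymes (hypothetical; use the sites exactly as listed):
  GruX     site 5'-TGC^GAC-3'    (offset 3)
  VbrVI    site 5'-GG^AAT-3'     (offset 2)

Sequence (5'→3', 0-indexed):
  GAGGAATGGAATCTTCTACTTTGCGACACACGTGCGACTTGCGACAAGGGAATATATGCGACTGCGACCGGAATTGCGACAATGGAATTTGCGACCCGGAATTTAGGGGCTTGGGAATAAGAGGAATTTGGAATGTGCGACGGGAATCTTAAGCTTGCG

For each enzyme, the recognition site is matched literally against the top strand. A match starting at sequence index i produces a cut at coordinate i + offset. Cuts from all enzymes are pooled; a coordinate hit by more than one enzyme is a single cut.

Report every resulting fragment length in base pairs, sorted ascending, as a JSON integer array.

Scan for sites:
  GruX TGCGAC/3: at [21, 32, 39, 56, 62, 74, 89, 135] ⇒ [24, 35, 42, 59, 65, 77, 92, 138]
  VbrVI GGAAT/2: at [2, 7, 48, 69, 83, 97, 113, 122, 129, 142] ⇒ [4, 9, 50, 71, 85, 99, 115, 124, 131, 144]

Pooled cuts: [4, 9, 24, 35, 42, 50, 59, 65, 71, 77, 85, 92, 99, 115, 124, 131, 138, 144]

Fragments:
  4→9: 5 bp
  9→24: 15 bp
  24→35: 11 bp
  35→42: 7 bp
  42→50: 8 bp
  50→59: 9 bp
  59→65: 6 bp
  65→71: 6 bp
  71→77: 6 bp
  77→85: 8 bp
  85→92: 7 bp
  92→99: 7 bp
  99→115: 16 bp
  115→124: 9 bp
  124→131: 7 bp
  131→138: 7 bp
  138→144: 6 bp
  144→4 (wrap): 159-144+4 = 19 bp

[5,6,6,6,6,7,7,7,7,7,8,8,9,9,11,15,16,19]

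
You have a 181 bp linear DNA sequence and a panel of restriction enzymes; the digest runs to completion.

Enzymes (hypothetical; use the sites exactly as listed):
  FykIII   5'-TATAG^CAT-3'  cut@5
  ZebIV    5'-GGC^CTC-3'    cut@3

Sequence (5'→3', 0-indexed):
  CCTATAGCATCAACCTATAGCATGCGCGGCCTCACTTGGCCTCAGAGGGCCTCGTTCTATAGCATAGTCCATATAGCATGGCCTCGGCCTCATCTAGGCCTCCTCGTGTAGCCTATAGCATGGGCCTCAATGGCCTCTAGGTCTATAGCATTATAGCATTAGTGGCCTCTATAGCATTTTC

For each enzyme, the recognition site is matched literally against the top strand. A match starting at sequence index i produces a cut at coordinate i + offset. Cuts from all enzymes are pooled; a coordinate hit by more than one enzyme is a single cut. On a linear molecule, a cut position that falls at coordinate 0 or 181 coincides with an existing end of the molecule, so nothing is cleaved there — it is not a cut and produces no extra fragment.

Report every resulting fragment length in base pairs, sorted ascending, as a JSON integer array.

[6,6,7,7,7,8,8,9,10,10,10,10,11,12,13,14,14,19]

Site scan:
  FykIII (TATAGCAT, off=5): starts [2, 15, 57, 71, 113, 143, 151, 169] → cuts [7, 20, 62, 76, 118, 148, 156, 174]
  ZebIV (GGCCTC, off=3): starts [27, 37, 47, 79, 85, 96, 122, 131, 163] → cuts [30, 40, 50, 82, 88, 99, 125, 134, 166]

Pooled cuts: [7, 20, 30, 40, 50, 62, 76, 82, 88, 99, 118, 125, 134, 148, 156, 166, 174]

Fragment lengths:
  [0,7): 7 bp
  [7,20): 13 bp
  [20,30): 10 bp
  [30,40): 10 bp
  [40,50): 10 bp
  [50,62): 12 bp
  [62,76): 14 bp
  [76,82): 6 bp
  [82,88): 6 bp
  [88,99): 11 bp
  [99,118): 19 bp
  [118,125): 7 bp
  [125,134): 9 bp
  [134,148): 14 bp
  [148,156): 8 bp
  [156,166): 10 bp
  [166,174): 8 bp
  [174,181): 7 bp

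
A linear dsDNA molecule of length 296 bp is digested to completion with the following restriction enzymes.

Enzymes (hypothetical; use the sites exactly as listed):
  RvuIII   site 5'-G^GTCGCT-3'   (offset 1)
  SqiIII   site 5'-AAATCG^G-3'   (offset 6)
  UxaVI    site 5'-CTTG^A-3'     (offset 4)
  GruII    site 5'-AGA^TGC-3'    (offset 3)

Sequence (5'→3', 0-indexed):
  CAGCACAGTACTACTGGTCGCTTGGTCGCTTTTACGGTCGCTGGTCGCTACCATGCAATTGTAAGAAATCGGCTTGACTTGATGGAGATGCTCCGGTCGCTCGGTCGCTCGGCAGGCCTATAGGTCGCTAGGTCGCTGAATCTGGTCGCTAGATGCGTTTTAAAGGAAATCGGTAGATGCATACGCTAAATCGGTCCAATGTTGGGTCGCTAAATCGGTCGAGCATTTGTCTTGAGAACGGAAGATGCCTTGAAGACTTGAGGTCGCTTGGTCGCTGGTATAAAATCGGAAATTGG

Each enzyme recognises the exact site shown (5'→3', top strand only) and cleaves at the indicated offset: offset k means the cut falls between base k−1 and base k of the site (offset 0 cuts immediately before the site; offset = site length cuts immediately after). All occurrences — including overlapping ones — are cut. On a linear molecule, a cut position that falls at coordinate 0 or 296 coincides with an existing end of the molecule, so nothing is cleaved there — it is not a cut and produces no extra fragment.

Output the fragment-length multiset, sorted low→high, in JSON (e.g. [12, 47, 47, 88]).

Per-enzyme occurrences:
  RvuIII GGTCGCT/1: at [15, 23, 35, 42, 94, 102, 122, 130, 143, 204, 261, 269] ⇒ [16, 24, 36, 43, 95, 103, 123, 131, 144, 205, 262, 270]
  SqiIII AAATCGG/6: at [65, 166, 187, 211, 282] ⇒ [71, 172, 193, 217, 288]
  UxaVI CTTGA/4: at [72, 77, 230, 248, 256] ⇒ [76, 81, 234, 252, 260]
  GruII AGATGC/3: at [85, 150, 174, 242] ⇒ [88, 153, 177, 245]

Pooled cuts: [16, 24, 36, 43, 71, 76, 81, 88, 95, 103, 123, 131, 144, 153, 172, 177, 193, 205, 217, 234, 245, 252, 260, 262, 270, 288]

Fragments:
  [0,16): 16 bp
  [16,24): 8 bp
  [24,36): 12 bp
  [36,43): 7 bp
  [43,71): 28 bp
  [71,76): 5 bp
  [76,81): 5 bp
  [81,88): 7 bp
  [88,95): 7 bp
  [95,103): 8 bp
  [103,123): 20 bp
  [123,131): 8 bp
  [131,144): 13 bp
  [144,153): 9 bp
  [153,172): 19 bp
  [172,177): 5 bp
  [177,193): 16 bp
  [193,205): 12 bp
  [205,217): 12 bp
  [217,234): 17 bp
  [234,245): 11 bp
  [245,252): 7 bp
  [252,260): 8 bp
  [260,262): 2 bp
  [262,270): 8 bp
  [270,288): 18 bp
  [288,296): 8 bp

[2,5,5,5,7,7,7,7,8,8,8,8,8,8,9,11,12,12,12,13,16,16,17,18,19,20,28]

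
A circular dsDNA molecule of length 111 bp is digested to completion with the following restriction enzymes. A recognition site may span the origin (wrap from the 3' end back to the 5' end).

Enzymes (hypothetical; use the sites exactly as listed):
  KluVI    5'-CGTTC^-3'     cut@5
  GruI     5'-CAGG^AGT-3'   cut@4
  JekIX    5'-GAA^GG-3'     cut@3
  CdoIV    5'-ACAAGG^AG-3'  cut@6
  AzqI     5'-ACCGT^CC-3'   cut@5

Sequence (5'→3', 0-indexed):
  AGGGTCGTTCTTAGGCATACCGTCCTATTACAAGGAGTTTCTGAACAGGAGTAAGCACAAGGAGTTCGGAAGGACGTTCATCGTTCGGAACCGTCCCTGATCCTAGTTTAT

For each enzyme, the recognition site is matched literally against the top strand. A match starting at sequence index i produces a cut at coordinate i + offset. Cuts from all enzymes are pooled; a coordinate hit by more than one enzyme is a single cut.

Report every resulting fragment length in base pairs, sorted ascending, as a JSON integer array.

Site scan:
  KluVI (CGTTC, off=5): starts [5, 74, 81] → cuts [10, 79, 86]
  GruI (CAGGAGT, off=4): starts [45] → cuts [49]
  JekIX (GAAGG, off=3): starts [68] → cuts [71]
  CdoIV (ACAAGGAG, off=6): starts [29, 56] → cuts [35, 62]
  AzqI (ACCGTCC, off=5): starts [18, 89] → cuts [23, 94]

All cut coordinates (distinct, sorted): [10, 23, 35, 49, 62, 71, 79, 86, 94]

Fragment lengths:
  10→23: 13 bp
  23→35: 12 bp
  35→49: 14 bp
  49→62: 13 bp
  62→71: 9 bp
  71→79: 8 bp
  79→86: 7 bp
  86→94: 8 bp
  94→10 (wrap): 111-94+10 = 27 bp

[7,8,8,9,12,13,13,14,27]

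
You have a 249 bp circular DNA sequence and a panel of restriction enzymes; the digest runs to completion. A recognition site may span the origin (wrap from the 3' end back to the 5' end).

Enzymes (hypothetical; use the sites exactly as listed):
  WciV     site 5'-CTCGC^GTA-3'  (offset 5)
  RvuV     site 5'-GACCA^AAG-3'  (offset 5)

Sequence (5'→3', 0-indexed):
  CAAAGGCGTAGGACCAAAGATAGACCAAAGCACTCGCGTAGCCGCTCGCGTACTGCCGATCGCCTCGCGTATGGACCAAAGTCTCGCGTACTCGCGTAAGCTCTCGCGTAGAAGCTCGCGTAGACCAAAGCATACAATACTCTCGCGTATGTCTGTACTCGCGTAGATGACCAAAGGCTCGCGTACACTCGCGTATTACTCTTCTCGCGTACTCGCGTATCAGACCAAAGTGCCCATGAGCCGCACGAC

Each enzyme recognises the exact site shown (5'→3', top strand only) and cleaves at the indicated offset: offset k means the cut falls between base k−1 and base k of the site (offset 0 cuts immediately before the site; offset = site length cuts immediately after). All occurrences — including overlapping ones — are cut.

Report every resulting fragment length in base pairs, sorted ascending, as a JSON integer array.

[8,8,8,9,9,10,10,10,11,11,11,12,12,12,14,16,16,19,19,24]

Site scan:
  WciV CTCGCGTA/5: at [32, 44, 63, 82, 90, 102, 114, 141, 157, 177, 187, 203, 211] ⇒ [37, 49, 68, 87, 95, 107, 119, 146, 162, 182, 192, 208, 216]
  RvuV GACCAAAG/5: at [11, 22, 73, 122, 168, 222, 246] ⇒ [2, 16, 27, 78, 127, 173, 227]

All cut coordinates (distinct, sorted): [2, 16, 27, 37, 49, 68, 78, 87, 95, 107, 119, 127, 146, 162, 173, 182, 192, 208, 216, 227]

Fragment lengths:
  2→16: 14 bp
  16→27: 11 bp
  27→37: 10 bp
  37→49: 12 bp
  49→68: 19 bp
  68→78: 10 bp
  78→87: 9 bp
  87→95: 8 bp
  95→107: 12 bp
  107→119: 12 bp
  119→127: 8 bp
  127→146: 19 bp
  146→162: 16 bp
  162→173: 11 bp
  173→182: 9 bp
  182→192: 10 bp
  192→208: 16 bp
  208→216: 8 bp
  216→227: 11 bp
  227→2 (wrap): 249-227+2 = 24 bp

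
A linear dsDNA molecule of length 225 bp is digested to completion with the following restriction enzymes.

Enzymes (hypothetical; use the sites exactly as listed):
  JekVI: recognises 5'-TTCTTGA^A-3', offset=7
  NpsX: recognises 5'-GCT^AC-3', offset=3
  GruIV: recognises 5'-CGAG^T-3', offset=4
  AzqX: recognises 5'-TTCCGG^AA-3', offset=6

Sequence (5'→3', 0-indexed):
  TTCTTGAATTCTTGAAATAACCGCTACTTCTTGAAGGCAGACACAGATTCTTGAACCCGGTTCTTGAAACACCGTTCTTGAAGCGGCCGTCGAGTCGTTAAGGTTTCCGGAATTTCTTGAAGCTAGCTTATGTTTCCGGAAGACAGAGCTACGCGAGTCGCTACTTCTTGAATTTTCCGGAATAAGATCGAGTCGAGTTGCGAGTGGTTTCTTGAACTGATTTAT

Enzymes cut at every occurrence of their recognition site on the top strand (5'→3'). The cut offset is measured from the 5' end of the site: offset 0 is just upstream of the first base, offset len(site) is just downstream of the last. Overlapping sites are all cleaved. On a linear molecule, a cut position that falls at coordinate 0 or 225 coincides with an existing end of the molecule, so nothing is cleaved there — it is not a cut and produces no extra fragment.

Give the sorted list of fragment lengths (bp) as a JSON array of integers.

Per-enzyme occurrences:
  JekVI (TTCTTGAA, off=7): starts [0, 8, 27, 47, 60, 74, 113, 164, 208] → cuts [7, 15, 34, 54, 67, 81, 120, 171, 215]
  NpsX (GCTAC, off=3): starts [22, 147, 159] → cuts [25, 150, 162]
  GruIV (CGAGT, off=4): starts [90, 153, 188, 193, 200] → cuts [94, 157, 192, 197, 204]
  AzqX (TTCCGGAA, off=6): starts [104, 133, 174] → cuts [110, 139, 180]

Pooled cuts: [7, 15, 25, 34, 54, 67, 81, 94, 110, 120, 139, 150, 157, 162, 171, 180, 192, 197, 204, 215]

Fragment lengths:
  [0,7): 7 bp
  [7,15): 8 bp
  [15,25): 10 bp
  [25,34): 9 bp
  [34,54): 20 bp
  [54,67): 13 bp
  [67,81): 14 bp
  [81,94): 13 bp
  [94,110): 16 bp
  [110,120): 10 bp
  [120,139): 19 bp
  [139,150): 11 bp
  [150,157): 7 bp
  [157,162): 5 bp
  [162,171): 9 bp
  [171,180): 9 bp
  [180,192): 12 bp
  [192,197): 5 bp
  [197,204): 7 bp
  [204,215): 11 bp
  [215,225): 10 bp

[5,5,7,7,7,8,9,9,9,10,10,10,11,11,12,13,13,14,16,19,20]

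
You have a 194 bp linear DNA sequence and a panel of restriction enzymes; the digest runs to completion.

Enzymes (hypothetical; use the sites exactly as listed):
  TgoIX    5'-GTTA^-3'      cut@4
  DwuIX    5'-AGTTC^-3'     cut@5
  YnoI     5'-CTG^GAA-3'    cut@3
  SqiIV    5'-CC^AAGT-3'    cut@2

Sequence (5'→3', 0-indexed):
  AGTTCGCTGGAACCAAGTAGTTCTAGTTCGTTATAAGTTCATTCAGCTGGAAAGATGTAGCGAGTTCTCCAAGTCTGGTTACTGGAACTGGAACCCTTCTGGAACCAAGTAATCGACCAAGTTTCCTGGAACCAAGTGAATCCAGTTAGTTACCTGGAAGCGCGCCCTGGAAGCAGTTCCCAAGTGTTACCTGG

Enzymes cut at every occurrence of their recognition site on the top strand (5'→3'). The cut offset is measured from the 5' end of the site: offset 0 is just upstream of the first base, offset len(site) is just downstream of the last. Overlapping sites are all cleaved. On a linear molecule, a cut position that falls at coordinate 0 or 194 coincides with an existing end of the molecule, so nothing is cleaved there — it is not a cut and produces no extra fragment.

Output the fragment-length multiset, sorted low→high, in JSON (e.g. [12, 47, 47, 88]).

[2,3,3,4,4,4,4,5,5,5,5,5,6,6,7,8,9,9,10,10,11,11,12,13,15,18]

Scan for sites:
  TgoIX GTTA/4: at [29, 77, 144, 148, 185] ⇒ [33, 81, 148, 152, 189]
  DwuIX AGTTC/5: at [0, 18, 24, 35, 62, 174] ⇒ [5, 23, 29, 40, 67, 179]
  YnoI CTGGAA/3: at [6, 46, 81, 87, 98, 125, 153, 166] ⇒ [9, 49, 84, 90, 101, 128, 156, 169]
  SqiIV CCAAGT/2: at [12, 68, 104, 116, 131, 179] ⇒ [14, 70, 106, 118, 133, 181]

All cut coordinates (distinct, sorted): [5, 9, 14, 23, 29, 33, 40, 49, 67, 70, 81, 84, 90, 101, 106, 118, 128, 133, 148, 152, 156, 169, 179, 181, 189]

Fragments:
  [0,5): 5 bp
  [5,9): 4 bp
  [9,14): 5 bp
  [14,23): 9 bp
  [23,29): 6 bp
  [29,33): 4 bp
  [33,40): 7 bp
  [40,49): 9 bp
  [49,67): 18 bp
  [67,70): 3 bp
  [70,81): 11 bp
  [81,84): 3 bp
  [84,90): 6 bp
  [90,101): 11 bp
  [101,106): 5 bp
  [106,118): 12 bp
  [118,128): 10 bp
  [128,133): 5 bp
  [133,148): 15 bp
  [148,152): 4 bp
  [152,156): 4 bp
  [156,169): 13 bp
  [169,179): 10 bp
  [179,181): 2 bp
  [181,189): 8 bp
  [189,194): 5 bp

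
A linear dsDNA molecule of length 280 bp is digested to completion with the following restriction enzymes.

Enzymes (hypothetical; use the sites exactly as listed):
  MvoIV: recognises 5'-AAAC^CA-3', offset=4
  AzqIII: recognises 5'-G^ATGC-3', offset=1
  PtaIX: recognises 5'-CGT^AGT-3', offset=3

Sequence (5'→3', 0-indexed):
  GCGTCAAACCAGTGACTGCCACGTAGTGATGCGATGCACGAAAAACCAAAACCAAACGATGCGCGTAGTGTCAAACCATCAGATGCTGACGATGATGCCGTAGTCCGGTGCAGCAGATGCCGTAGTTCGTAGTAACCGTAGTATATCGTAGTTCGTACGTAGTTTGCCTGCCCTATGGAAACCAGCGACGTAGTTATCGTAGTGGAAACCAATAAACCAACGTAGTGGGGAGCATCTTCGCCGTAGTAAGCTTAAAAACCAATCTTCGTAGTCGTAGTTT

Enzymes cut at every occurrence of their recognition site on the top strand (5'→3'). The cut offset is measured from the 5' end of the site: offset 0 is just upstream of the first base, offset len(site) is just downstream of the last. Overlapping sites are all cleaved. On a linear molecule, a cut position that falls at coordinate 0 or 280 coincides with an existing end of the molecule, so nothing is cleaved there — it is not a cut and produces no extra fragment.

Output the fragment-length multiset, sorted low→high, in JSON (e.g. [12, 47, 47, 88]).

[4,5,5,6,6,6,6,6,7,7,7,8,8,9,9,9,9,9,10,10,10,11,12,13,15,15,15,21,22]

Per-enzyme occurrences:
  MvoIV (AAACCA, off=4): starts [5, 42, 48, 72, 178, 205, 213, 255] → cuts [9, 46, 52, 76, 182, 209, 217, 259]
  AzqIII (GATGC, off=1): starts [27, 32, 57, 81, 93, 115] → cuts [28, 33, 58, 82, 94, 116]
  PtaIX (CGTAGT, off=3): starts [21, 63, 98, 120, 127, 136, 146, 157, 188, 197, 220, 241, 266, 272] → cuts [24, 66, 101, 123, 130, 139, 149, 160, 191, 200, 223, 244, 269, 275]

Pooled cuts: [9, 24, 28, 33, 46, 52, 58, 66, 76, 82, 94, 101, 116, 123, 130, 139, 149, 160, 182, 191, 200, 209, 217, 223, 244, 259, 269, 275]

Fragment lengths:
  [0,9): 9 bp
  [9,24): 15 bp
  [24,28): 4 bp
  [28,33): 5 bp
  [33,46): 13 bp
  [46,52): 6 bp
  [52,58): 6 bp
  [58,66): 8 bp
  [66,76): 10 bp
  [76,82): 6 bp
  [82,94): 12 bp
  [94,101): 7 bp
  [101,116): 15 bp
  [116,123): 7 bp
  [123,130): 7 bp
  [130,139): 9 bp
  [139,149): 10 bp
  [149,160): 11 bp
  [160,182): 22 bp
  [182,191): 9 bp
  [191,200): 9 bp
  [200,209): 9 bp
  [209,217): 8 bp
  [217,223): 6 bp
  [223,244): 21 bp
  [244,259): 15 bp
  [259,269): 10 bp
  [269,275): 6 bp
  [275,280): 5 bp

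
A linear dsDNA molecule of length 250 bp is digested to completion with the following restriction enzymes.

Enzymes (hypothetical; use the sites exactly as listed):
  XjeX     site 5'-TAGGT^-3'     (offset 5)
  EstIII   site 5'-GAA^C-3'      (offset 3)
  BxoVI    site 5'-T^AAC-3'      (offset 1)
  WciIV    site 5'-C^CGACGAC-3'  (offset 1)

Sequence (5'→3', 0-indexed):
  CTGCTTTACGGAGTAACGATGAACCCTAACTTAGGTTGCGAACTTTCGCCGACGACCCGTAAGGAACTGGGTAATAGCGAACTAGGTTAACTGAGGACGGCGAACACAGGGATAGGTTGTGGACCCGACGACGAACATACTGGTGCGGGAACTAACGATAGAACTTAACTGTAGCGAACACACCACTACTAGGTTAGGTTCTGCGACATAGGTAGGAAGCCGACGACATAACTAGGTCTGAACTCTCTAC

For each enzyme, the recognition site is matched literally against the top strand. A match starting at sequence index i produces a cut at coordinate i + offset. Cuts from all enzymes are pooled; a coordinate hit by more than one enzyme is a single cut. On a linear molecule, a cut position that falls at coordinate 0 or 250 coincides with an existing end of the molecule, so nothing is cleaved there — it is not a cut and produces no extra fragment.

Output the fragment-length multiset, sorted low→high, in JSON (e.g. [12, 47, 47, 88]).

Site scan:
  XjeX TAGGT/5: at [31, 82, 112, 189, 194, 208, 232] ⇒ [36, 87, 117, 194, 199, 213, 237]
  EstIII GAAC/3: at [20, 39, 63, 78, 101, 132, 148, 160, 175, 239] ⇒ [23, 42, 66, 81, 104, 135, 151, 163, 178, 242]
  BxoVI TAAC/1: at [13, 26, 87, 152, 165, 228] ⇒ [14, 27, 88, 153, 166, 229]
  WciIV CCGACGAC/1: at [48, 124, 219] ⇒ [49, 125, 220]

Pooled cuts: [14, 23, 27, 36, 42, 49, 66, 81, 87, 88, 104, 117, 125, 135, 151, 153, 163, 166, 178, 194, 199, 213, 220, 229, 237, 242]

Fragment lengths:
  [0,14): 14 bp
  [14,23): 9 bp
  [23,27): 4 bp
  [27,36): 9 bp
  [36,42): 6 bp
  [42,49): 7 bp
  [49,66): 17 bp
  [66,81): 15 bp
  [81,87): 6 bp
  [87,88): 1 bp
  [88,104): 16 bp
  [104,117): 13 bp
  [117,125): 8 bp
  [125,135): 10 bp
  [135,151): 16 bp
  [151,153): 2 bp
  [153,163): 10 bp
  [163,166): 3 bp
  [166,178): 12 bp
  [178,194): 16 bp
  [194,199): 5 bp
  [199,213): 14 bp
  [213,220): 7 bp
  [220,229): 9 bp
  [229,237): 8 bp
  [237,242): 5 bp
  [242,250): 8 bp

[1,2,3,4,5,5,6,6,7,7,8,8,8,9,9,9,10,10,12,13,14,14,15,16,16,16,17]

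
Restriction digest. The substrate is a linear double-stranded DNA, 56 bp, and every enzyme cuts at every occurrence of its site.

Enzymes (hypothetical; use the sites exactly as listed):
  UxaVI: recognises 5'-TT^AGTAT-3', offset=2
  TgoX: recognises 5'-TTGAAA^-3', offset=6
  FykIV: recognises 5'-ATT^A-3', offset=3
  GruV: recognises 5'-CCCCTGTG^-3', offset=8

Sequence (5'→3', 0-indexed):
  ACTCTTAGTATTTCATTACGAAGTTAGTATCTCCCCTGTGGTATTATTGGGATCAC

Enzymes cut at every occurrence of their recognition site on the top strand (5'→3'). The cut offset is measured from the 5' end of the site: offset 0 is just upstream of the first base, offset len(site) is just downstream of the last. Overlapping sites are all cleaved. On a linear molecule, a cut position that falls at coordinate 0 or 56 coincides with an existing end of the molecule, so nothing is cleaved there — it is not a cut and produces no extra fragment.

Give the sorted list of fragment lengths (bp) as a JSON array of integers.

Per-enzyme occurrences:
  UxaVI TTAGTAT/2: at [4, 23] ⇒ [6, 25]
  TgoX (TTGAAA, off=6): no sites
  FykIV ATTA/3: at [14, 42] ⇒ [17, 45]
  GruV CCCCTGTG/8: at [32] ⇒ [40]

All cut coordinates (distinct, sorted): [6, 17, 25, 40, 45]

Fragments:
  [0,6): 6 bp
  [6,17): 11 bp
  [17,25): 8 bp
  [25,40): 15 bp
  [40,45): 5 bp
  [45,56): 11 bp

[5,6,8,11,11,15]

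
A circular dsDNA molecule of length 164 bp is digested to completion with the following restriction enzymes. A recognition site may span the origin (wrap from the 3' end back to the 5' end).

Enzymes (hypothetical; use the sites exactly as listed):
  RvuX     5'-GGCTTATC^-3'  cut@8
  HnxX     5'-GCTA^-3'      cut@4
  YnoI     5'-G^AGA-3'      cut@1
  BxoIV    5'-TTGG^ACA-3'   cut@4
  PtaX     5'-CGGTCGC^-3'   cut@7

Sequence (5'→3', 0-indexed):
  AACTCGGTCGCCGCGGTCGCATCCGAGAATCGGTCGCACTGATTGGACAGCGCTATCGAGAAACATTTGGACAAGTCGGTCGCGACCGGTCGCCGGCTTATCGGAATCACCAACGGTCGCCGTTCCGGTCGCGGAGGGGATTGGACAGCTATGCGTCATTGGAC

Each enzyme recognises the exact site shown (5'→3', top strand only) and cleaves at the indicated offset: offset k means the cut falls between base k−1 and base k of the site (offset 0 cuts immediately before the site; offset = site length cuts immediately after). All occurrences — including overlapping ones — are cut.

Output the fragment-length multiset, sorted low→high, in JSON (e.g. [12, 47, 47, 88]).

Site scan:
  RvuX GGCTTATC/8: at [94] ⇒ [102]
  HnxX GCTA/4: at [51, 147] ⇒ [55, 151]
  YnoI GAGA/1: at [24, 57] ⇒ [25, 58]
  BxoIV TTGGACA/4: at [42, 66, 140, 158] ⇒ [46, 70, 144, 162]
  PtaX CGGTCGC/7: at [4, 13, 30, 76, 86, 113, 125] ⇒ [11, 20, 37, 83, 93, 120, 132]

Pooled cuts: [11, 20, 25, 37, 46, 55, 58, 70, 83, 93, 102, 120, 132, 144, 151, 162]

Fragments:
  11→20: 9 bp
  20→25: 5 bp
  25→37: 12 bp
  37→46: 9 bp
  46→55: 9 bp
  55→58: 3 bp
  58→70: 12 bp
  70→83: 13 bp
  83→93: 10 bp
  93→102: 9 bp
  102→120: 18 bp
  120→132: 12 bp
  132→144: 12 bp
  144→151: 7 bp
  151→162: 11 bp
  162→11 (wrap): 164-162+11 = 13 bp

[3,5,7,9,9,9,9,10,11,12,12,12,12,13,13,18]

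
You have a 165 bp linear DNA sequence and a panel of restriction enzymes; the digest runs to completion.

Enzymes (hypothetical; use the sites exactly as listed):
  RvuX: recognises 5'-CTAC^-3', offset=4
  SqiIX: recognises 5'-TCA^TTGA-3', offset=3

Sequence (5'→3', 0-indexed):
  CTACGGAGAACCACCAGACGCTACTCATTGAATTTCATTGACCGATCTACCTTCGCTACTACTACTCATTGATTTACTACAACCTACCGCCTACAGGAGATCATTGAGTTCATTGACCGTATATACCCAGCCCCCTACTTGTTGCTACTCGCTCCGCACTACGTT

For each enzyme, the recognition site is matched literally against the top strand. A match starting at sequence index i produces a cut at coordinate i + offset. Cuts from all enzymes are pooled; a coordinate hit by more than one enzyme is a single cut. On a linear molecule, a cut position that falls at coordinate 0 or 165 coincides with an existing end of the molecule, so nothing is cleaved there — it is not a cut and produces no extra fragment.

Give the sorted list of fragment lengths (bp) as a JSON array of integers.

[3,3,3,3,3,4,7,7,9,9,9,10,10,12,13,14,20,26]

Site scan:
  RvuX (CTAC, off=4): starts [0, 20, 46, 55, 58, 61, 76, 83, 90, 134, 144, 158] → cuts [4, 24, 50, 59, 62, 65, 80, 87, 94, 138, 148, 162]
  SqiIX (TCATTGA, off=3): starts [24, 34, 65, 100, 109] → cuts [27, 37, 68, 103, 112]

All cut coordinates (distinct, sorted): [4, 24, 27, 37, 50, 59, 62, 65, 68, 80, 87, 94, 103, 112, 138, 148, 162]

Fragment lengths:
  [0,4): 4 bp
  [4,24): 20 bp
  [24,27): 3 bp
  [27,37): 10 bp
  [37,50): 13 bp
  [50,59): 9 bp
  [59,62): 3 bp
  [62,65): 3 bp
  [65,68): 3 bp
  [68,80): 12 bp
  [80,87): 7 bp
  [87,94): 7 bp
  [94,103): 9 bp
  [103,112): 9 bp
  [112,138): 26 bp
  [138,148): 10 bp
  [148,162): 14 bp
  [162,165): 3 bp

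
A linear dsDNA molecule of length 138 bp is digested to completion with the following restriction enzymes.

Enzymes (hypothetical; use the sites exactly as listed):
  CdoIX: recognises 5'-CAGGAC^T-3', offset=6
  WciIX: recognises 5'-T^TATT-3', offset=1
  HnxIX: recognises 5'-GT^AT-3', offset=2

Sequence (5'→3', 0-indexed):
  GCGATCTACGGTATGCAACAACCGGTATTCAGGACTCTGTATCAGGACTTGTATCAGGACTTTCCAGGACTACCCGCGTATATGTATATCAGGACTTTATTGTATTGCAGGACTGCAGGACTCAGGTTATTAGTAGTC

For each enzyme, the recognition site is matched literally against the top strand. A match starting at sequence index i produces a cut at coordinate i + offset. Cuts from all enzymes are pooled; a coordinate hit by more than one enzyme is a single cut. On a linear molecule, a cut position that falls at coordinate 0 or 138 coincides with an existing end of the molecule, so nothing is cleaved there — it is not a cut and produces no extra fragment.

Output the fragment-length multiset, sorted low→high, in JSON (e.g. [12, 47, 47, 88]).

[2,4,5,6,6,6,8,8,8,9,9,10,10,10,11,12,14]

Scan for sites:
  CdoIX CAGGACT/6: at [29, 42, 54, 64, 89, 107, 115] ⇒ [35, 48, 60, 70, 95, 113, 121]
  WciIX TTATT/1: at [96, 126] ⇒ [97, 127]
  HnxIX GTAT/2: at [10, 24, 38, 50, 77, 83, 101] ⇒ [12, 26, 40, 52, 79, 85, 103]

Pooled cuts: [12, 26, 35, 40, 48, 52, 60, 70, 79, 85, 95, 97, 103, 113, 121, 127]

Fragment lengths:
  [0,12): 12 bp
  [12,26): 14 bp
  [26,35): 9 bp
  [35,40): 5 bp
  [40,48): 8 bp
  [48,52): 4 bp
  [52,60): 8 bp
  [60,70): 10 bp
  [70,79): 9 bp
  [79,85): 6 bp
  [85,95): 10 bp
  [95,97): 2 bp
  [97,103): 6 bp
  [103,113): 10 bp
  [113,121): 8 bp
  [121,127): 6 bp
  [127,138): 11 bp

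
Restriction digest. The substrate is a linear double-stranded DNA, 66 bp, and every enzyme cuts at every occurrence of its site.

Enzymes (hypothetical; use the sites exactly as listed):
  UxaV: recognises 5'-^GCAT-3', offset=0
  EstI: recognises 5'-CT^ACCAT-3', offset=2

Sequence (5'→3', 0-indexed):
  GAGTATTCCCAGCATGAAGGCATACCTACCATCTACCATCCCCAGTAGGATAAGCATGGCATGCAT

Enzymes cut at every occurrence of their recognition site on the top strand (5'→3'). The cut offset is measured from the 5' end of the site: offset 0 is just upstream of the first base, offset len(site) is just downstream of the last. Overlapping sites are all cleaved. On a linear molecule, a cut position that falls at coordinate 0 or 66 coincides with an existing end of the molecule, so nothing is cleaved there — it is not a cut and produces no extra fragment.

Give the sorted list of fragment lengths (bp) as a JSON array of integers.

[4,4,5,7,8,8,11,19]

Site scan:
  UxaV (GCAT, off=0): starts [11, 19, 53, 58, 62] → cuts [11, 19, 53, 58, 62]
  EstI (CTACCAT, off=2): starts [25, 32] → cuts [27, 34]

Pooled cuts: [11, 19, 27, 34, 53, 58, 62]

Fragments:
  [0,11): 11 bp
  [11,19): 8 bp
  [19,27): 8 bp
  [27,34): 7 bp
  [34,53): 19 bp
  [53,58): 5 bp
  [58,62): 4 bp
  [62,66): 4 bp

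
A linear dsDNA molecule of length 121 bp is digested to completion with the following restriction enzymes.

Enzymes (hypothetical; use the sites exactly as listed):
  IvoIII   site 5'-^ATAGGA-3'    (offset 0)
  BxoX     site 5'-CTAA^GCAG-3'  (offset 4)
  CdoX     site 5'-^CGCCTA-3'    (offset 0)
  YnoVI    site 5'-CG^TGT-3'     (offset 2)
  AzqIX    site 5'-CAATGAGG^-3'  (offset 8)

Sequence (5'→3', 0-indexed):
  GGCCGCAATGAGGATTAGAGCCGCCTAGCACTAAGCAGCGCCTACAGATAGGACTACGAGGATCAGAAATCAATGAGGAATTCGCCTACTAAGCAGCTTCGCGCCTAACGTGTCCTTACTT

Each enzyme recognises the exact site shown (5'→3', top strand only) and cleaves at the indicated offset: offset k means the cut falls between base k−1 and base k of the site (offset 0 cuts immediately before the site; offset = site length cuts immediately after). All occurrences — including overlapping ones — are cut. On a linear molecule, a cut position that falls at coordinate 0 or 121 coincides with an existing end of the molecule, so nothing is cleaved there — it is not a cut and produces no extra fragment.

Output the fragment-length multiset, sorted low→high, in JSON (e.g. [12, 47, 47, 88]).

[4,4,8,9,9,9,10,11,13,13,31]

Site scan:
  IvoIII ATAGGA/0: at [47] ⇒ [47]
  BxoX CTAAGCAG/4: at [30, 88] ⇒ [34, 92]
  CdoX CGCCTA/0: at [21, 38, 82, 101] ⇒ [21, 38, 82, 101]
  YnoVI CGTGT/2: at [108] ⇒ [110]
  AzqIX CAATGAGG/8: at [5, 70] ⇒ [13, 78]

Pooled cuts: [13, 21, 34, 38, 47, 78, 82, 92, 101, 110]

Fragment lengths:
  [0,13): 13 bp
  [13,21): 8 bp
  [21,34): 13 bp
  [34,38): 4 bp
  [38,47): 9 bp
  [47,78): 31 bp
  [78,82): 4 bp
  [82,92): 10 bp
  [92,101): 9 bp
  [101,110): 9 bp
  [110,121): 11 bp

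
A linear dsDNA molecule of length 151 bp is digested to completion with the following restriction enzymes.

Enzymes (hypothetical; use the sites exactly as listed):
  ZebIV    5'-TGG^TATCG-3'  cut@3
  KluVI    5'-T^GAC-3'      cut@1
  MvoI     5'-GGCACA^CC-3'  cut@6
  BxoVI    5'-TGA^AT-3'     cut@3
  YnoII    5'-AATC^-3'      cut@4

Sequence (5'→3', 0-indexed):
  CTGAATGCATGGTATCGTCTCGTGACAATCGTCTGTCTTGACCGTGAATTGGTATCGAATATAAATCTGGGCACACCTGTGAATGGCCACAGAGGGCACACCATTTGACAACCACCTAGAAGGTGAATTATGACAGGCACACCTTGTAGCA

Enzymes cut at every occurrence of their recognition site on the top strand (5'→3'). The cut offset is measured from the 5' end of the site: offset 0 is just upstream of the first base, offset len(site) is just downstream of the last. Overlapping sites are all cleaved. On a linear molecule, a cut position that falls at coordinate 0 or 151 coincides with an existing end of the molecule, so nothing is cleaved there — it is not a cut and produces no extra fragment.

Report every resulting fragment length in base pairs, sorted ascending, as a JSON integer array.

Scan for sites:
  ZebIV (TGGTATCG, off=3): starts [9, 49] → cuts [12, 52]
  KluVI (TGAC, off=1): starts [22, 38, 105, 130] → cuts [23, 39, 106, 131]
  MvoI (GGCACACC, off=6): starts [69, 94, 135] → cuts [75, 100, 141]
  BxoVI (TGAAT, off=3): starts [1, 44, 79, 123] → cuts [4, 47, 82, 126]
  YnoII (AATC, off=4): starts [26, 63] → cuts [30, 67]

All cut coordinates (distinct, sorted): [4, 12, 23, 30, 39, 47, 52, 67, 75, 82, 100, 106, 126, 131, 141]

Fragment lengths:
  [0,4): 4 bp
  [4,12): 8 bp
  [12,23): 11 bp
  [23,30): 7 bp
  [30,39): 9 bp
  [39,47): 8 bp
  [47,52): 5 bp
  [52,67): 15 bp
  [67,75): 8 bp
  [75,82): 7 bp
  [82,100): 18 bp
  [100,106): 6 bp
  [106,126): 20 bp
  [126,131): 5 bp
  [131,141): 10 bp
  [141,151): 10 bp

[4,5,5,6,7,7,8,8,8,9,10,10,11,15,18,20]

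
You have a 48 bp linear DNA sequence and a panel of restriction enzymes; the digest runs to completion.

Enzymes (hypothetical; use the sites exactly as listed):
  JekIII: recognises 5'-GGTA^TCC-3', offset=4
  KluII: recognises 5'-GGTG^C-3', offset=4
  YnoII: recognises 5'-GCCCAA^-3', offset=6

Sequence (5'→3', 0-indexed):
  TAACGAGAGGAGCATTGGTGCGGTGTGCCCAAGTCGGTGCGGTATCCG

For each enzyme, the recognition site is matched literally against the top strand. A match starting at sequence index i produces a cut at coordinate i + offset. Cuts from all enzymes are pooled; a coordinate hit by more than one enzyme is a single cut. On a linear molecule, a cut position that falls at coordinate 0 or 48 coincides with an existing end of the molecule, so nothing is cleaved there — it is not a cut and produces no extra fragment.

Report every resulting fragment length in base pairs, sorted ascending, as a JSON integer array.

[4,5,7,12,20]

Per-enzyme occurrences:
  JekIII GGTATCC/4: at [40] ⇒ [44]
  KluII GGTGC/4: at [16, 35] ⇒ [20, 39]
  YnoII GCCCAA/6: at [26] ⇒ [32]

Pooled cuts: [20, 32, 39, 44]

Fragments:
  [0,20): 20 bp
  [20,32): 12 bp
  [32,39): 7 bp
  [39,44): 5 bp
  [44,48): 4 bp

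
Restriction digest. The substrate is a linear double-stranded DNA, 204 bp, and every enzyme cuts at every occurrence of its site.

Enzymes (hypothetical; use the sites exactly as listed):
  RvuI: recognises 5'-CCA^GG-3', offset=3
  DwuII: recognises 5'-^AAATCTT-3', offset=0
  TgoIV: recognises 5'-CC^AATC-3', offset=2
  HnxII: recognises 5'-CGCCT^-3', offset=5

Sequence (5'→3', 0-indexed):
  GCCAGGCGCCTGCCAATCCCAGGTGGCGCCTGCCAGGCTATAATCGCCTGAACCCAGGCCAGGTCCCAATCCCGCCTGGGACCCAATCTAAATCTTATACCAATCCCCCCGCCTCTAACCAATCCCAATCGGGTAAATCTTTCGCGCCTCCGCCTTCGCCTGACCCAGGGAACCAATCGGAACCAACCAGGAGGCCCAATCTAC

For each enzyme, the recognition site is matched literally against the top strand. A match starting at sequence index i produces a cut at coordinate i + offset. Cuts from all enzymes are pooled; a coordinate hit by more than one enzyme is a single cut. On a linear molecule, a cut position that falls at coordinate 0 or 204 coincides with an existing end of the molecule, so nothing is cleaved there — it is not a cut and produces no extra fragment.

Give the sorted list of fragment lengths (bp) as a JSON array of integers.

[3,4,4,5,5,6,6,6,6,6,6,7,7,7,7,7,7,8,8,10,10,12,13,14,15,15]

Site scan:
  RvuI CCAGG/3: at [1, 18, 32, 53, 58, 164, 186] ⇒ [4, 21, 35, 56, 61, 167, 189]
  DwuII AAATCTT/0: at [89, 134] ⇒ [89, 134]
  TgoIV CCAATC/2: at [12, 65, 82, 99, 118, 124, 172, 195] ⇒ [14, 67, 84, 101, 120, 126, 174, 197]
  HnxII CGCCT/5: at [6, 26, 44, 72, 109, 144, 150, 156] ⇒ [11, 31, 49, 77, 114, 149, 155, 161]

All cut coordinates (distinct, sorted): [4, 11, 14, 21, 31, 35, 49, 56, 61, 67, 77, 84, 89, 101, 114, 120, 126, 134, 149, 155, 161, 167, 174, 189, 197]

Fragment lengths:
  [0,4): 4 bp
  [4,11): 7 bp
  [11,14): 3 bp
  [14,21): 7 bp
  [21,31): 10 bp
  [31,35): 4 bp
  [35,49): 14 bp
  [49,56): 7 bp
  [56,61): 5 bp
  [61,67): 6 bp
  [67,77): 10 bp
  [77,84): 7 bp
  [84,89): 5 bp
  [89,101): 12 bp
  [101,114): 13 bp
  [114,120): 6 bp
  [120,126): 6 bp
  [126,134): 8 bp
  [134,149): 15 bp
  [149,155): 6 bp
  [155,161): 6 bp
  [161,167): 6 bp
  [167,174): 7 bp
  [174,189): 15 bp
  [189,197): 8 bp
  [197,204): 7 bp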